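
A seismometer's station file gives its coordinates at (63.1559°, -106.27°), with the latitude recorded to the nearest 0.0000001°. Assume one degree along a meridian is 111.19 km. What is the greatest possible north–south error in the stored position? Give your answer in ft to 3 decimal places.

Rounding to 7 decimal places leaves the latitude within ±5e-08° of the true value.
North–south distance: 5e-08° × 111190 m/° = 0.0055595 m.
In feet: 0.0055595 m ÷ 0.3048 ≈ 0.01824 ft.

0.018 ft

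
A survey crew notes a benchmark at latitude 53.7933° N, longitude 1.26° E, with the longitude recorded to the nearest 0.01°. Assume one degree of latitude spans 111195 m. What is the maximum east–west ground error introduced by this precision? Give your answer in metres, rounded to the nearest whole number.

Rounding to 2 decimal places leaves the longitude within ±0.005° of the true value.
At latitude 53.7933° a degree of longitude spans 111195 m × cos 53.7933° = 111195 × 0.5907 ≈ 65682.9 m.
Maximum E–W displacement: 0.005 × 65682.9 = 328.414 m.

328 metres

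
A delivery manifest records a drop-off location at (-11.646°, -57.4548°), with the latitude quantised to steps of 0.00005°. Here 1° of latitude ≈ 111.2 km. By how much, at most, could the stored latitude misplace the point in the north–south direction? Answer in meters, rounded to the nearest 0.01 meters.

With a 0.00005° grid the true value lies within half a step, ±0.00005°/2 = ±2.5e-05°, of the stored one.
Along the meridian that is 2.5e-05° × 111200 m/° = 2.78 m.

2.78 meters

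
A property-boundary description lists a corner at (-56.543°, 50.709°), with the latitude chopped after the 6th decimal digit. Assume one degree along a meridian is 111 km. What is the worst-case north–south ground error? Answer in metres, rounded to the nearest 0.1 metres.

Truncating at 6 decimal places can drop up to a full unit in the last place, so the latitude may be off by as much as 1e-06°.
North–south distance: 1e-06° × 111000 m/° = 0.111 m.

0.1 metres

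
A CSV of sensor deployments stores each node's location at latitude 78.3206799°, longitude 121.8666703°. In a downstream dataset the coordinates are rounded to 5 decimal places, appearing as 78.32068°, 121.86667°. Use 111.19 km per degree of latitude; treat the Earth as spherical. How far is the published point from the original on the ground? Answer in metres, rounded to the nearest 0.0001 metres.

0.0130 metres

Δlat = 78.3206799 − 78.32068 = -0.0000001°; Δlon = 121.8666703 − 121.86667 = +0.0000003°.
N–S: -0.0000001° × 111190 m/° = -0.011119 m.
East–west at this latitude: 0.0000003° × 111190 × cos 78.3207° ≈ 0.0000003 × 22508.6 = 0.00675259 m.
Hypotenuse of the two orthogonal shifts: √(0.011119² + 0.00675259²) = 0.0130088 m.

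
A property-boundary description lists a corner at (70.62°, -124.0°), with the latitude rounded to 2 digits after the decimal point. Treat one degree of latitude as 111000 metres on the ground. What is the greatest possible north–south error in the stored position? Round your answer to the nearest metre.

Rounding to 2 decimal places leaves the latitude within ±0.005° of the true value.
North–south distance: 0.005° × 111000 m/° = 555 m.

555 metres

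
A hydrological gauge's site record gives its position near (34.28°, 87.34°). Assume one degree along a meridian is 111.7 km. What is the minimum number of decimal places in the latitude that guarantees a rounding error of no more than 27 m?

One degree of latitude covers 111700 m.
Rounding to N decimal places gives at most 0.5 × 10⁻ᴺ degrees of error, i.e. 0.5 × 10⁻ᴺ × 111700 m.
Setting 55850 × 10⁻ᴺ ≤ 27 gives 10ᴺ ≥ 2069, i.e. N ≥ 3.32.
So 4 decimal places suffice (5.58 m); 3 would allow up to 55.9 m.

4 decimal places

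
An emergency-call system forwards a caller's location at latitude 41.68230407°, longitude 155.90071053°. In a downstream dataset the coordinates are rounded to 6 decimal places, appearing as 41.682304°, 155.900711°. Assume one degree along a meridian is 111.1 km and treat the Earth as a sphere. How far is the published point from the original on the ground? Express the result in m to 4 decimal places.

Δlat = 41.68230407 − 41.682304 = +0.00000007°; Δlon = 155.90071053 − 155.900711 = -0.00000047°.
North–south shift: 0.00000007 × 111100 = 0.007777 m.
East–west at this latitude: -0.00000047° × 111100 × cos 41.6823° ≈ -0.00000047 × 82974.3 = -0.0389979 m.
Hypotenuse of the two orthogonal shifts: √(0.007777² + 0.0389979²) = 0.0397658 m.

0.0398 m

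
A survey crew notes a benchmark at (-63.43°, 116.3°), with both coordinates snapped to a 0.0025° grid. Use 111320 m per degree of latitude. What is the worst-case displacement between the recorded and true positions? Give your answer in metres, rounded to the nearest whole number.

152 metres

With a 0.0025° grid the true value lies within half a step, ±0.0025°/2 = ±0.00125°, of the stored one.
North–south component: 0.00125° × 111320 = 139.15 m.
East–west component at 63.43°: 0.00125° × 111320 × cos 63.43° ≈ 0.00125 × 49792.4 ≈ 62.2405 m.
The two errors are perpendicular, so the maximum displacement is √(139.15² + 62.2405²) ≈ 152.436 m.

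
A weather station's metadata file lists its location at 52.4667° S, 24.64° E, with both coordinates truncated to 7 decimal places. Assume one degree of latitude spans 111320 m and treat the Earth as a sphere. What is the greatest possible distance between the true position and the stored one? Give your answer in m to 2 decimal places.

0.01 m

Truncating at 7 decimal places can drop up to a full unit in the last place, so each coordinate may be off by as much as 1e-07°.
North–south component: 1e-07° × 111320 = 0.011132 m.
E–W at 52.4667°: 1e-07° × 111320 × cos 52.4667° = 1e-07 × 111320 × 0.6092 ≈ 0.00678186 m.
Combining orthogonally: (0.011132² + 0.00678186²)^½ ≈ 0.0130351 m.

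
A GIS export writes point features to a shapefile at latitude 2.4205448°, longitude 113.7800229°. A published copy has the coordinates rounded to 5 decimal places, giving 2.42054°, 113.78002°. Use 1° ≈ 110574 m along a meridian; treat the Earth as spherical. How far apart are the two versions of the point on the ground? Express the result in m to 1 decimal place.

0.6 m

Δlat = 2.4205448 − 2.42054 = +0.0000048°; Δlon = 113.7800229 − 113.78002 = +0.0000029°.
N–S: 0.0000048° × 110574 m/° = 0.530755 m.
E–W at 2.42054°: 0.0000029° × 110574 × cos 2.42054° = 0.0000029 × 110574 × 0.9991 ≈ 0.320378 m.
Combined displacement = (0.530755² + 0.320378²)^½ ≈ 0.619954 m.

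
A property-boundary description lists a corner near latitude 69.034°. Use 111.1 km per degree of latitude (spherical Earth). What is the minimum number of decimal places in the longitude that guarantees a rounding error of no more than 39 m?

At 69.034° one degree of longitude covers 111100 × cos 69.034° ≈ 111100 × 0.3578 ≈ 39753.1 m.
N decimal places → at most half a unit in the last place, 0.5 × 10⁻ᴺ° = 39753.1/2 × 10⁻ᴺ m.
Need 0.5 × 39753.1 × 10⁻ᴺ ≤ 39 → 10⁻ᴺ ≤ 1.962e-03, so N ≥ 2.71.
So 3 decimal places suffice (19.9 m); 2 would allow up to 199 m.

3 decimal places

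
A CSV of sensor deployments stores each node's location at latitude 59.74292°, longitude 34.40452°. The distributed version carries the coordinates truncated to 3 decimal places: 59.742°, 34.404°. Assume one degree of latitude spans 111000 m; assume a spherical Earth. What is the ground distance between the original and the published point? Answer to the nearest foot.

348 feet

The latitude changed by +0.00092° and the longitude by +0.00052°.
North–south shift: 0.00092 × 111000 = 102.12 m.
E–W at 59.742°: 0.00052° × 111000 × cos 59.742° = 0.00052 × 111000 × 0.5039 ≈ 29.0848 m.
Combined displacement = (102.12² + 29.0848²)^½ ≈ 106.181 m.
In feet: 106.181 m ÷ 0.3048 ≈ 348.36 ft.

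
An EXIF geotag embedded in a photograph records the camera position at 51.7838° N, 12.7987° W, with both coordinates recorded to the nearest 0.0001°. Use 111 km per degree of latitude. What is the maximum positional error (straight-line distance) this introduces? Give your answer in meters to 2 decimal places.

6.53 meters

Rounding to 4 decimal places leaves each coordinate within ±5e-05° of the true value.
North–south component: 5e-05° × 111000 = 5.55 m.
East–west component at 51.7838°: 5e-05° × 111000 × cos 51.7838° ≈ 5e-05 × 68668 ≈ 3.4334 m.
Combining orthogonally: (5.55² + 3.4334²)^½ ≈ 6.52616 m.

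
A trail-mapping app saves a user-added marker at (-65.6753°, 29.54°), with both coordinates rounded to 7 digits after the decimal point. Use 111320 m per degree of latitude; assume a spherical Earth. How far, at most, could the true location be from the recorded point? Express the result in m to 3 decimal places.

0.006 m

Rounding to 7 decimal places leaves each coordinate within ±5e-08° of the true value.
N–S: 5e-08° × 111320 m/° = 0.005566 m.
Longitude error → 5e-08 × 111320 × cos 65.6753° = 5e-08 × 111320 × 0.4119 ≈ 0.00229268 m.
Combining orthogonally: (0.005566² + 0.00229268²)^½ ≈ 0.00601969 m.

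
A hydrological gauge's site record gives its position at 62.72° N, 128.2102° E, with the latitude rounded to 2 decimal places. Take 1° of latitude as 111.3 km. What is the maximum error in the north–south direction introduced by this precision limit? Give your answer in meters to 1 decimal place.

Rounding to 2 decimal places leaves the latitude within ±0.005° of the true value.
North–south distance: 0.005° × 111300 m/° = 556.5 m.

556.5 meters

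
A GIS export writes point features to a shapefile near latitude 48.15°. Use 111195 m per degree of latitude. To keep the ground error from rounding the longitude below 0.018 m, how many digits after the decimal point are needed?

7 decimal places

At 48.15° one degree of longitude covers 111195 × cos 48.15° ≈ 111195 × 0.6672 ≈ 74187.4 m.
N decimal places → at most half a unit in the last place, 0.5 × 10⁻ᴺ° = 74187.4/2 × 10⁻ᴺ m.
Setting 37093.7 × 10⁻ᴺ ≤ 0.018 gives 10ᴺ ≥ 2.061e+06, i.e. N ≥ 6.31.
So 7 decimal places suffice (0.00371 m); 6 would allow up to 0.0371 m.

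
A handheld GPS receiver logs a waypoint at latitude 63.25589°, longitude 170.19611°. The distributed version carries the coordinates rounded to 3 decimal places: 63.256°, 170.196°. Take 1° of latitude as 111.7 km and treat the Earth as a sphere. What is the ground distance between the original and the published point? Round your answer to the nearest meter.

The latitude changed by -0.00011° and the longitude by +0.00011°.
North–south shift: -0.00011 × 111700 = -12.287 m.
E–W at 63.256°: 0.00011° × 111700 × cos 63.256° = 0.00011 × 111700 × 0.4500 ≈ 5.52921 m.
Combined displacement = (12.287² + 5.52921²)^½ ≈ 13.4738 m.

13 meters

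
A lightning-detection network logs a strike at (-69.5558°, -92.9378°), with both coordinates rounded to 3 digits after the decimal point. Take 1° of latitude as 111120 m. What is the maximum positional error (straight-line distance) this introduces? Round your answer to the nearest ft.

193 ft

Rounding to 3 decimal places leaves each coordinate within ±0.0005° of the true value.
N–S: 0.0005° × 111120 m/° = 55.56 m.
Longitude error → 0.0005 × 111120 × cos 69.5558° = 0.0005 × 111120 × 0.3493 ≈ 19.4068 m.
Combining orthogonally: (55.56² + 19.4068²)^½ ≈ 58.8518 m.
In feet: 58.8518 m ÷ 0.3048 ≈ 193.08 ft.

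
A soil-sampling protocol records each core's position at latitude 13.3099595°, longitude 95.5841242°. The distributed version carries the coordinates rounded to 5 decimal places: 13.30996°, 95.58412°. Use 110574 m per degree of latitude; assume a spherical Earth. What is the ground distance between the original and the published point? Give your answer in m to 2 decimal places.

0.46 m

Δlat = 13.3099595 − 13.30996 = -0.0000005°; Δlon = 95.5841242 − 95.58412 = +0.0000042°.
N–S: -0.0000005° × 110574 m/° = -0.055287 m.
E–W at 13.31°: 0.0000042° × 110574 × cos 13.31° = 0.0000042 × 110574 × 0.9731 ≈ 0.451936 m.
Distance: √(0.055287² + 0.451936²) ≈ 0.455305 m.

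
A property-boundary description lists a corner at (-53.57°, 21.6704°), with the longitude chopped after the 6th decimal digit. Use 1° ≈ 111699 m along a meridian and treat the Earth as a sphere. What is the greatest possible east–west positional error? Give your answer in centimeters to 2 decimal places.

6.63 centimeters

Truncating at 6 decimal places can drop up to a full unit in the last place, so the longitude may be off by as much as 1e-06°.
One degree of longitude at 53.57° is 111699 × cos 53.57° ≈ 111699 × 0.5938 = 66331.4 m.
East–west error: 1e-06° × 66331.4 m/° ≈ 0.0663314 m.
That is 0.0663314 m = 6.6331 cm.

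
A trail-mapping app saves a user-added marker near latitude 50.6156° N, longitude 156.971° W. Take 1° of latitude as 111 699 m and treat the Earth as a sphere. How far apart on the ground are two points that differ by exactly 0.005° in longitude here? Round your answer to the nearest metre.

0.005° of longitude at 50.6156° is 0.005 × 111699 × cos 50.6156° ≈ 0.005 × 70875.3 = 354.376 m.

354 metres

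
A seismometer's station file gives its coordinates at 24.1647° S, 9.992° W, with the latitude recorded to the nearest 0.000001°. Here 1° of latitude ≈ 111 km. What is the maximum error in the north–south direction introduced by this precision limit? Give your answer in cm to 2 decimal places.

5.55 cm

Rounding to 6 decimal places leaves the latitude within ±5e-07° of the true value.
So the N–S error is at most 5e-07 × 111000 = 0.0555 m.
That is 0.0555 m = 5.55 cm.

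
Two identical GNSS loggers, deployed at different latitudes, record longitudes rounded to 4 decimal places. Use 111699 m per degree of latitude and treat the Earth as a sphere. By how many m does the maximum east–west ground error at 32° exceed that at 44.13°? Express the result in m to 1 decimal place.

Rounding to 4 decimal places leaves the longitude within ±5e-05° of the true value.
At 32°: 5e-05° × 111699 × cos 32° = 5e-05 × 111699 × 0.8480 ≈ 4.7363 m.
Error at 44.13° = 5e-05° × 111699 × cos 44.13° ≈ 5.585 × 0.7178 = 4.0087 m.
Difference: 4.7363 − 4.0087 = 0.72764 m.

0.7 m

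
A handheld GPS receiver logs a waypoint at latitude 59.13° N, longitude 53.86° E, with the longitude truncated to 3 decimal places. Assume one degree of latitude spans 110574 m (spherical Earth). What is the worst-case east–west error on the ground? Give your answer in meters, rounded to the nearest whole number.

57 meters

Truncating at 3 decimal places can drop up to a full unit in the last place, so the longitude may be off by as much as 0.001°.
One degree of longitude at 59.13° is 110574 × cos 59.13° ≈ 110574 × 0.5131 = 56734.6 m.
East–west error: 0.001° × 56734.6 m/° ≈ 56.7346 m.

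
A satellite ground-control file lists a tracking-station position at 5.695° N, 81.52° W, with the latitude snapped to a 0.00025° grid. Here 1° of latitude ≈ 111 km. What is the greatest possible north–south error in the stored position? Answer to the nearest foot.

With a 0.00025° grid the true value lies within half a step, ±0.00025°/2 = ±0.000125°, of the stored one.
Along the meridian that is 0.000125° × 111000 m/° = 13.875 m.
In feet: 13.875 m ÷ 0.3048 ≈ 45.522 ft.

46 feet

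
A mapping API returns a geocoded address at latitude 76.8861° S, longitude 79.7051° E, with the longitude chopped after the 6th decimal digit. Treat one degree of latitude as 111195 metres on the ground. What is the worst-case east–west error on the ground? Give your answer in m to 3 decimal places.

Truncating at 6 decimal places can drop up to a full unit in the last place, so the longitude may be off by as much as 1e-06°.
One degree of longitude at 76.8861° is 111195 × cos 76.8861° ≈ 111195 × 0.2269 = 25228.8 m.
So at most 1e-06° × 25228.8 ≈ 0.0252288 m east–west.

0.025 m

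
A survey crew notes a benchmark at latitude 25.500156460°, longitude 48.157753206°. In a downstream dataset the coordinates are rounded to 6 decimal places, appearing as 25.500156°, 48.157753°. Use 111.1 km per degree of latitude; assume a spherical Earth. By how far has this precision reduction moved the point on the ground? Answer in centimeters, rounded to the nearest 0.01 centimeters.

Δlat = 25.500156460 − 25.500156 = +0.000000460°; Δlon = 48.157753206 − 48.157753 = +0.000000206°.
North–south shift: 0.000000460 × 111100 = 0.051106 m.
E–W at 25.5002°: 0.000000206° × 111100 × cos 25.5002° = 0.000000206 × 111100 × 0.9026 ≈ 0.0206571 m.
Distance: √(0.051106² + 0.0206571²) ≈ 0.0551229 m.
That is 0.0551229 m = 5.5123 cm.

5.51 centimeters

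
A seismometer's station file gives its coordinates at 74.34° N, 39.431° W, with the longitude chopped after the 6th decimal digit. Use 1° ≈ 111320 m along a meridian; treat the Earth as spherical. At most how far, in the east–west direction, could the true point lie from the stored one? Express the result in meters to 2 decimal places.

0.03 meters

Truncating at 6 decimal places can drop up to a full unit in the last place, so the longitude may be off by as much as 1e-06°.
One degree of longitude at 74.34° is 111320 × cos 74.34° ≈ 111320 × 0.2699 = 30048.4 m.
So at most 1e-06° × 30048.4 ≈ 0.0300484 m east–west.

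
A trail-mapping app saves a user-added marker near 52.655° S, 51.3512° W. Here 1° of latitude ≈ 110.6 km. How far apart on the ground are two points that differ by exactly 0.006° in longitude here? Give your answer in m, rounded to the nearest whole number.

At 52.655° a degree of longitude is 110600 × cos 52.655° ≈ 67091.4 m, so 0.006° corresponds to 402.548 m.

403 m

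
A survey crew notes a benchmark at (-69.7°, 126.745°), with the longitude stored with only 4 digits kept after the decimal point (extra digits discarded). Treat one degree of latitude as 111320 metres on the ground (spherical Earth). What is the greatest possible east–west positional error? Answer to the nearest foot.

Truncating at 4 decimal places can drop up to a full unit in the last place, so the longitude may be off by as much as 0.0001°.
One degree of longitude at 69.7° is 111320 × cos 69.7° ≈ 111320 × 0.3469 = 38620.9 m.
Maximum E–W displacement: 0.0001 × 38620.9 = 3.86209 m.
Converting: 3.86209 m × 3.2808 ft/m ≈ 12.671 ft.

13 feet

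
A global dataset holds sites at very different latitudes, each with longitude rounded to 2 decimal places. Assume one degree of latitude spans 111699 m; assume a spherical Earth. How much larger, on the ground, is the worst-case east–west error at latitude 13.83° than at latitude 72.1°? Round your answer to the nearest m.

371 m

Rounding to 2 decimal places leaves the longitude within ±0.005° of the true value.
At 13.83°: 0.005° × 111699 × cos 13.83° = 0.005 × 111699 × 0.9710 ≈ 542.3 m.
Error at 72.1° = 0.005° × 111699 × cos 72.1° ≈ 558.5 × 0.3074 = 171.66 m.
So the lower-latitude error exceeds the higher by 542.3 − 171.66 = 370.65 m.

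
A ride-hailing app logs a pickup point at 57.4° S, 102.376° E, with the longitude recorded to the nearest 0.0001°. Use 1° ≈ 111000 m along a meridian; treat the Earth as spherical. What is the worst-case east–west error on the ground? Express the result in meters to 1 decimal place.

3.0 meters

Rounding to 4 decimal places leaves the longitude within ±5e-05° of the true value.
At latitude 57.4° a degree of longitude spans 111000 m × cos 57.4° = 111000 × 0.5388 ≈ 59803.6 m.
Maximum E–W displacement: 5e-05 × 59803.6 = 2.99018 m.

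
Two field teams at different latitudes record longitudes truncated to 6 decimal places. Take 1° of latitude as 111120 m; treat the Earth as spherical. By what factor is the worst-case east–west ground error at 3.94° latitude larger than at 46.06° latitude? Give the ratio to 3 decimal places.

Truncating at 6 decimal places can drop up to a full unit in the last place, so the longitude may be off by as much as 1e-06°.
At 3.94°: 1e-06° × 111120 × cos 3.94° = 1e-06 × 111120 × 0.9976 ≈ 0.11086 m.
Error at 46.06° = 1e-06° × 111120 × cos 46.06° ≈ 0.11112 × 0.6939 = 0.077107 m.
The ratio reduces to cos 3.94° / cos 46.06° = 0.9976/0.6939 ≈ 1.4377.

1.438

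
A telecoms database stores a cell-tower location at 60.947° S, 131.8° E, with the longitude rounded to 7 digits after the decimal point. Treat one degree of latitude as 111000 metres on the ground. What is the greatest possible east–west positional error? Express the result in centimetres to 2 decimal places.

0.27 centimetres

Rounding to 7 decimal places leaves the longitude within ±5e-08° of the true value.
Parallels shrink by cos φ, so at 60.947° a degree of longitude is 111000 × 0.4856 ≈ 53903.6 m.
Maximum E–W displacement: 5e-08 × 53903.6 = 0.00269518 m.
That is 0.00269518 m = 0.26952 cm.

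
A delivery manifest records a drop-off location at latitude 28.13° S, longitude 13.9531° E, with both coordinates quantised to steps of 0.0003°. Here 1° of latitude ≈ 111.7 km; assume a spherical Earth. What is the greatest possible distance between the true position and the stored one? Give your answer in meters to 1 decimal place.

With a 0.0003° grid the true value lies within half a step, ±0.0003°/2 = ±0.00015°, of the stored one.
Latitude error → 0.00015 × 111700 = 16.755 m along the meridian.
East–west component at 28.13°: 0.00015° × 111700 × cos 28.13° ≈ 0.00015 × 98506 ≈ 14.7759 m.
The two errors are perpendicular, so the maximum displacement is √(16.755² + 14.7759²) ≈ 22.3396 m.

22.3 meters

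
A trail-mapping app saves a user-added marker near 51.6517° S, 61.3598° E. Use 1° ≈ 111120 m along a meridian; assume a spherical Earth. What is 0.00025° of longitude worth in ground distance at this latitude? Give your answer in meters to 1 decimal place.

0.00025° of longitude at 51.6517° is 0.00025 × 111120 × cos 51.6517° ≈ 0.00025 × 68943.3 = 17.2358 m.

17.2 meters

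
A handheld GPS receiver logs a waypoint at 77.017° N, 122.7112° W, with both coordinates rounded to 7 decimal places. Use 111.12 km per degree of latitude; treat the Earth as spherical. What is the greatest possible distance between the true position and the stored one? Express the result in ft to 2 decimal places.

Rounding to 7 decimal places leaves each coordinate within ±5e-08° of the true value.
N–S: 5e-08° × 111120 m/° = 0.005556 m.
E–W at 77.017°: 5e-08° × 111120 × cos 77.017° = 5e-08 × 111120 × 0.2247 ≈ 0.00124822 m.
Worst case both components are at the extreme and orthogonal: √(0.005556² + 0.00124822²) ≈ 0.00569449 m.
Converting: 0.00569449 m × 3.2808 ft/m ≈ 0.018683 ft.

0.02 ft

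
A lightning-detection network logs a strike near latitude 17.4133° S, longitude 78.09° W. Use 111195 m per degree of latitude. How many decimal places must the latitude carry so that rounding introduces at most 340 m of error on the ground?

3 decimal places

One degree of latitude covers 111195 m.
Rounding to N decimal places gives at most 0.5 × 10⁻ᴺ degrees of error, i.e. 0.5 × 10⁻ᴺ × 111195 m.
Setting 55597.5 × 10⁻ᴺ ≤ 340 gives 10ᴺ ≥ 163.5, i.e. N ≥ 2.21.
At 2 places the error can reach 556 m, but 3 places keeps it to 55.6 m.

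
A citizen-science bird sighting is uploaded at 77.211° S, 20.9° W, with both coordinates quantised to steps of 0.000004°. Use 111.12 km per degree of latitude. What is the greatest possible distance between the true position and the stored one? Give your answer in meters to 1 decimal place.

With a 0.000004° grid the true value lies within half a step, ±0.000004°/2 = ±2e-06°, of the stored one.
N–S: 2e-06° × 111120 m/° = 0.22224 m.
East–west component at 77.211°: 2e-06° × 111120 × cos 77.211° ≈ 2e-06 × 24597.7 ≈ 0.0491953 m.
Combining orthogonally: (0.22224² + 0.0491953²)^½ ≈ 0.22762 m.

0.2 meters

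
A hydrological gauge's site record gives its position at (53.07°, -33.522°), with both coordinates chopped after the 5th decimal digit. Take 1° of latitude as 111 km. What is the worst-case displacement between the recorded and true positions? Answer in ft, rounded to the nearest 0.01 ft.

4.25 ft

Truncating at 5 decimal places can drop up to a full unit in the last place, so each coordinate may be off by as much as 1e-05°.
North–south component: 1e-05° × 111000 = 1.11 m.
Longitude error → 1e-05 × 111000 × cos 53.07° = 1e-05 × 111000 × 0.6008 ≈ 0.666931 m.
Worst case both components are at the extreme and orthogonal: √(1.11² + 0.666931²) ≈ 1.29495 m.
In feet: 1.29495 m ÷ 0.3048 ≈ 4.2485 ft.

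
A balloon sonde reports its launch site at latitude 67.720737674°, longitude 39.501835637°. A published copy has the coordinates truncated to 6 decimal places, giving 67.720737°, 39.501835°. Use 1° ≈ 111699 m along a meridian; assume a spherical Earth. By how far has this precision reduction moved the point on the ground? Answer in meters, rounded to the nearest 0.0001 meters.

The latitude changed by +0.000000674° and the longitude by +0.000000637°.
North–south shift: 0.000000674 × 111699 = 0.0752851 m.
East–west at this latitude: 0.000000637° × 111699 × cos 67.7207° ≈ 0.000000637 × 42347.5 = 0.0269753 m.
Hypotenuse of the two orthogonal shifts: √(0.0752851² + 0.0269753²) = 0.079972 m.

0.0800 meters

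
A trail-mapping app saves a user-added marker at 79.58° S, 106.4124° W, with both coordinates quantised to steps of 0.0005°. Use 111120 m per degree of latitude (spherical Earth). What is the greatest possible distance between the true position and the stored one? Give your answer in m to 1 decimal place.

With a 0.0005° grid the true value lies within half a step, ±0.0005°/2 = ±0.00025°, of the stored one.
North–south component: 0.00025° × 111120 = 27.78 m.
Longitude error → 0.00025 × 111120 × cos 79.58° = 0.00025 × 111120 × 0.1809 ≈ 5.02436 m.
Combining orthogonally: (27.78² + 5.02436²)^½ ≈ 28.2307 m.

28.2 m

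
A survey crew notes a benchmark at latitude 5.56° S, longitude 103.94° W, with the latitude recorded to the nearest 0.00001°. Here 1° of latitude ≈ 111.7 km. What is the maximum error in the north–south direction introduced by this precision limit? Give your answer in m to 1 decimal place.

0.6 m

Rounding to 5 decimal places leaves the latitude within ±5e-06° of the true value.
Along the meridian that is 5e-06° × 111700 m/° = 0.5585 m.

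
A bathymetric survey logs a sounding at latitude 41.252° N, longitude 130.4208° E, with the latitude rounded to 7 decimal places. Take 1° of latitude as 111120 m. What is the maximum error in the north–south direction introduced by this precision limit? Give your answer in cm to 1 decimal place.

Rounding to 7 decimal places leaves the latitude within ±5e-08° of the true value.
Along the meridian that is 5e-08° × 111120 m/° = 0.005556 m.
That is 0.005556 m = 0.5556 cm.

0.6 cm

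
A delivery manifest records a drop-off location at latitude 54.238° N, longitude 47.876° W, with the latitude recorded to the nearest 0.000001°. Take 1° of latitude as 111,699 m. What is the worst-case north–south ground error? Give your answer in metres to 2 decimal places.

0.06 metres

Rounding to 6 decimal places leaves the latitude within ±5e-07° of the true value.
North–south distance: 5e-07° × 111699 m/° = 0.0558495 m.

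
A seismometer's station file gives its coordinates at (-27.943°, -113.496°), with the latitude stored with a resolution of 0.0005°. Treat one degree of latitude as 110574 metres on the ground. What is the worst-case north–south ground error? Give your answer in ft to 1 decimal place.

90.7 ft

With a 0.0005° grid the true value lies within half a step, ±0.0005°/2 = ±0.00025°, of the stored one.
So the N–S error is at most 0.00025 × 110574 = 27.6435 m.
Converting: 27.6435 m × 3.2808 ft/m ≈ 90.694 ft.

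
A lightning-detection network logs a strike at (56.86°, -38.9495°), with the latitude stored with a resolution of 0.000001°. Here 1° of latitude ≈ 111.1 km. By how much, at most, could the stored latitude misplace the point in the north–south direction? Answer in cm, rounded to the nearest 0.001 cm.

With a 0.000001° grid the true value lies within half a step, ±0.000001°/2 = ±5e-07°, of the stored one.
North–south distance: 5e-07° × 111100 m/° = 0.05555 m.
That is 0.05555 m = 5.555 cm.

5.555 cm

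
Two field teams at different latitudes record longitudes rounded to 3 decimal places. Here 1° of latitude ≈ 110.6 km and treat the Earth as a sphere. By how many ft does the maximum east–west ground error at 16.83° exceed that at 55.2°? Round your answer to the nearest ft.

Rounding to 3 decimal places leaves the longitude within ±0.0005° of the true value.
Error at 16.83° = 0.0005° × 110600 × cos 16.83° ≈ 55.3 × 0.9572 = 52.931 m.
Error at 55.2° = 0.0005° × 110600 × cos 55.2° ≈ 55.3 × 0.5707 = 31.56 m.
So the lower-latitude error exceeds the higher by 52.931 − 31.56 = 21.371 m.
In feet: 21.3709 m ÷ 0.3048 ≈ 70.115 ft.

70 ft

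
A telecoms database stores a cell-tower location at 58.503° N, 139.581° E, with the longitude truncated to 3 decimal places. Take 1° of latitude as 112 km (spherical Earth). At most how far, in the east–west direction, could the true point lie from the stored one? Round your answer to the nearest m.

59 m

Truncating at 3 decimal places can drop up to a full unit in the last place, so the longitude may be off by as much as 0.001°.
At latitude 58.503° a degree of longitude spans 112000 m × cos 58.503° = 112000 × 0.5225 ≈ 58514.8 m.
East–west error: 0.001° × 58514.8 m/° ≈ 58.5148 m.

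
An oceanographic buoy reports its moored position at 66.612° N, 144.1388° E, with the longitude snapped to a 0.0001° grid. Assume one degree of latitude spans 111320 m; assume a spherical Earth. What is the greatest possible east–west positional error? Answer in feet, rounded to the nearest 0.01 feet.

7.25 feet

With a 0.0001° grid the true value lies within half a step, ±0.0001°/2 = ±5e-05°, of the stored one.
One degree of longitude at 66.612° is 111320 × cos 66.612° ≈ 111320 × 0.3970 = 44189.1 m.
So at most 5e-05° × 44189.1 ≈ 2.20946 m east–west.
In feet: 2.20946 m ÷ 0.3048 ≈ 7.2489 ft.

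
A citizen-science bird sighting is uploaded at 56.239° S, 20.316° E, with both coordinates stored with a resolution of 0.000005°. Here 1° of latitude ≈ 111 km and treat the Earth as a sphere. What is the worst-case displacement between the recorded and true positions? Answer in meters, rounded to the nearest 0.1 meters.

0.3 meters

With a 0.000005° grid the true value lies within half a step, ±0.000005°/2 = ±2.5e-06°, of the stored one.
Latitude error → 2.5e-06 × 111000 = 0.2775 m along the meridian.
Longitude error → 2.5e-06 × 111000 × cos 56.239° = 2.5e-06 × 111000 × 0.5557 ≈ 0.154215 m.
The two errors are perpendicular, so the maximum displacement is √(0.2775² + 0.154215²) ≈ 0.317472 m.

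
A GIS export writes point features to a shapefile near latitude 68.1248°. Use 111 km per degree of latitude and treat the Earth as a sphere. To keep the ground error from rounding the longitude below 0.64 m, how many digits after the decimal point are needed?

At 68.1248° one degree of longitude covers 111000 × cos 68.1248° ≈ 111000 × 0.3726 ≈ 41357.1 m.
With N decimal places the half-ulp bound is 0.5·10⁻ᴺ°, or 0.5·10⁻ᴺ × 41357.1 m on the ground.
Need 0.5 × 41357.1 × 10⁻ᴺ ≤ 0.64 → 10⁻ᴺ ≤ 3.095e-05, so N ≥ 4.51.
N = 4 would give 2.07 m (too coarse); N = 5 gives 0.207 m ≤ 0.64 m.

5 decimal places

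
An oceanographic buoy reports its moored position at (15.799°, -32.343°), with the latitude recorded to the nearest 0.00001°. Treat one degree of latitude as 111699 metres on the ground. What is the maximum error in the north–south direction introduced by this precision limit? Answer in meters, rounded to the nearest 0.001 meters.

0.558 meters

Rounding to 5 decimal places leaves the latitude within ±5e-06° of the true value.
So the N–S error is at most 5e-06 × 111699 = 0.558495 m.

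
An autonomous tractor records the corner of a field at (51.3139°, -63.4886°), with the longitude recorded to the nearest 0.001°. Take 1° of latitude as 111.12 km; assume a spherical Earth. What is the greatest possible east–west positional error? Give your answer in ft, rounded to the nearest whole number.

114 ft

Rounding to 3 decimal places leaves the longitude within ±0.0005° of the true value.
Parallels shrink by cos φ, so at 51.3139° a degree of longitude is 111120 × 0.6251 ≈ 69455.9 m.
So at most 0.0005° × 69455.9 ≈ 34.728 m east–west.
In feet: 34.728 m ÷ 0.3048 ≈ 113.94 ft.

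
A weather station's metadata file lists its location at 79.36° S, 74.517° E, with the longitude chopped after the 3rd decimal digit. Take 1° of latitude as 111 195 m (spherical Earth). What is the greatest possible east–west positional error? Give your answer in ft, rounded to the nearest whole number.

67 ft

Truncating at 3 decimal places can drop up to a full unit in the last place, so the longitude may be off by as much as 0.001°.
One degree of longitude at 79.36° is 111195 × cos 79.36° ≈ 111195 × 0.1846 = 20530.8 m.
So at most 0.001° × 20530.8 ≈ 20.5308 m east–west.
In feet: 20.5308 m ÷ 0.3048 ≈ 67.358 ft.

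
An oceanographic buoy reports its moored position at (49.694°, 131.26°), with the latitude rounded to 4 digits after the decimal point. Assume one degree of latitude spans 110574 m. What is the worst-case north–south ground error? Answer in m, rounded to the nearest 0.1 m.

Rounding to 4 decimal places leaves the latitude within ±5e-05° of the true value.
Along the meridian that is 5e-05° × 110574 m/° = 5.5287 m.

5.5 m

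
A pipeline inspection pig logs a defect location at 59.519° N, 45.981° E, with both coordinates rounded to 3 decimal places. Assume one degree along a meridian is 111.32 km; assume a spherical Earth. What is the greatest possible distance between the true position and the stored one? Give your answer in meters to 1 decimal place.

Rounding to 3 decimal places leaves each coordinate within ±0.0005° of the true value.
Latitude error → 0.0005 × 111320 = 55.66 m along the meridian.
E–W at 59.519°: 0.0005° × 111320 × cos 59.519° = 0.0005 × 111320 × 0.5073 ≈ 28.2337 m.
The two errors are perpendicular, so the maximum displacement is √(55.66² + 28.2337²) ≈ 62.4113 m.

62.4 meters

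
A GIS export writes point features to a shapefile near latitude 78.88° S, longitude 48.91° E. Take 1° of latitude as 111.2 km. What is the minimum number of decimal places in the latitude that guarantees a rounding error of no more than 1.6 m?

5 decimal places

One degree of latitude covers 111200 m.
With N decimal places the half-ulp bound is 0.5·10⁻ᴺ°, or 0.5·10⁻ᴺ × 111200 m on the ground.
Need 0.5 × 111200 × 10⁻ᴺ ≤ 1.6 → 10⁻ᴺ ≤ 2.878e-05, so N ≥ 4.54.
N = 4 would give 5.56 m (too coarse); N = 5 gives 0.556 m ≤ 1.6 m.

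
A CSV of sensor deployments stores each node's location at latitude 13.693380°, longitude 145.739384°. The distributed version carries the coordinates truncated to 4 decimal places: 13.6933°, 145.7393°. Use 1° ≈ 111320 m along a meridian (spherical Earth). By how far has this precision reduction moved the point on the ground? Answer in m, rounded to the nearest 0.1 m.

12.7 m

Δlat = 13.693380 − 13.6933 = +0.000080°; Δlon = 145.739384 − 145.7393 = +0.000084°.
North–south shift: 0.000080 × 111320 = 8.9056 m.
East–west at this latitude: 0.000084° × 111320 × cos 13.6933° ≈ 0.000084 × 108156 = 9.0851 m.
Hypotenuse of the two orthogonal shifts: √(8.9056² + 9.0851²) = 12.722 m.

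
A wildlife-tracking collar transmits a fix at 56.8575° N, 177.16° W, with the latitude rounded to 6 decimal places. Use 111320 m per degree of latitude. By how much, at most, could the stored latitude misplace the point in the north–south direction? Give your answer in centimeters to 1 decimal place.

5.6 centimeters

Rounding to 6 decimal places leaves the latitude within ±5e-07° of the true value.
North–south distance: 5e-07° × 111320 m/° = 0.05566 m.
That is 0.05566 m = 5.566 cm.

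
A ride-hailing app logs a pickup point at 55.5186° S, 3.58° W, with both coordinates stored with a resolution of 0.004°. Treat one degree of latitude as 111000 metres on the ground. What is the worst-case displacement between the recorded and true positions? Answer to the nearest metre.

255 metres

With a 0.004° grid the true value lies within half a step, ±0.004°/2 = ±0.002°, of the stored one.
N–S: 0.002° × 111000 m/° = 222 m.
East–west component at 55.5186°: 0.002° × 111000 × cos 55.5186° ≈ 0.002 × 62841.4 ≈ 125.683 m.
Worst case both components are at the extreme and orthogonal: √(222² + 125.683²) ≈ 255.108 m.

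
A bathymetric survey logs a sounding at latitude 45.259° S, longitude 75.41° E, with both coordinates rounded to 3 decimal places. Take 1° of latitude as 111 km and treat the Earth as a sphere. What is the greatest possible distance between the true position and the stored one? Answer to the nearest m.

68 m

Rounding to 3 decimal places leaves each coordinate within ±0.0005° of the true value.
Latitude error → 0.0005 × 111000 = 55.5 m along the meridian.
East–west component at 45.259°: 0.0005° × 111000 × cos 45.259° ≈ 0.0005 × 78133.3 ≈ 39.0666 m.
Worst case both components are at the extreme and orthogonal: √(55.5² + 39.0666²) ≈ 67.8708 m.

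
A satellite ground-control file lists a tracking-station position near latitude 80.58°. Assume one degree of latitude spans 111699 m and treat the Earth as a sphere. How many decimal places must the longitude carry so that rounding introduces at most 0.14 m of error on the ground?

5

At 80.58° one degree of longitude covers 111699 × cos 80.58° ≈ 111699 × 0.1637 ≈ 18281.8 m.
Rounding to N decimal places gives at most 0.5 × 10⁻ᴺ degrees of error, i.e. 0.5 × 10⁻ᴺ × 18281.8 m.
Need 0.5 × 18281.8 × 10⁻ᴺ ≤ 0.14 → 10⁻ᴺ ≤ 1.532e-05, so N ≥ 4.81.
So 5 decimal places suffice (0.0914 m); 4 would allow up to 0.914 m.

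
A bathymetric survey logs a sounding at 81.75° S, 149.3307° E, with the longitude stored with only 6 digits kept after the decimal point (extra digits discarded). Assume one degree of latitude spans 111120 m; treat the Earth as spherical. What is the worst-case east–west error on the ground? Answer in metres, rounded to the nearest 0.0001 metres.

0.0159 metres

Truncating at 6 decimal places can drop up to a full unit in the last place, so the longitude may be off by as much as 1e-06°.
At latitude 81.75° a degree of longitude spans 111120 m × cos 81.75° = 111120 × 0.1435 ≈ 15944.9 m.
Maximum E–W displacement: 1e-06 × 15944.9 = 0.0159449 m.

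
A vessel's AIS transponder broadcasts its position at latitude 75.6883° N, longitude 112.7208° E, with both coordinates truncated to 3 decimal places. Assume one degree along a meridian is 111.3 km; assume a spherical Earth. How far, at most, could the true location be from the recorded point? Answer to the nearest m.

115 m

Truncating at 3 decimal places can drop up to a full unit in the last place, so each coordinate may be off by as much as 0.001°.
N–S: 0.001° × 111300 m/° = 111.3 m.
E–W at 75.6883°: 0.001° × 111300 × cos 75.6883° = 0.001 × 111300 × 0.2472 ≈ 27.513 m.
Worst case both components are at the extreme and orthogonal: √(111.3² + 27.513²) ≈ 114.65 m.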